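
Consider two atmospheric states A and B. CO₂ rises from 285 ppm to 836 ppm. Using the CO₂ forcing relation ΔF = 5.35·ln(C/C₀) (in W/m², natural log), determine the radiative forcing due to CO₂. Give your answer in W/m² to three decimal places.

CO₂ absorption bands are partially saturated, so forcing scales with the logarithm of the concentration ratio.
CO₂: 5.35 × ln(836/285) = 5.35 × ln(2.93333) = 5.35 × 1.07614 = 5.7573 W/m².

ΔF = 5.757 W/m²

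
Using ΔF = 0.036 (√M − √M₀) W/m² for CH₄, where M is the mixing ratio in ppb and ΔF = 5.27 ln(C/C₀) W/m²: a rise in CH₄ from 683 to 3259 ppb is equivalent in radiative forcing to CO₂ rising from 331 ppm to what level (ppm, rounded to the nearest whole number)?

C ≈ 409 ppm

CH₄ forcing: 0.036 × (√3259 − √683) = 0.036 × (57.0877 − 26.1343) = 0.036 × 30.9534 = 1.11432 W/m².
Set 5.27 ln(C/331) = 1.11432: ln(C/331) = 1.11432/5.27 = 0.21145, so C = 331 × e^0.21145 = 331 × 1.23547 = 408.94 ppm.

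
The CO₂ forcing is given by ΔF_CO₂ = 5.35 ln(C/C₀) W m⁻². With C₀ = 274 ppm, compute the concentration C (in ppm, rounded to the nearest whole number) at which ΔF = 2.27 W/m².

C ≈ 419 ppm

Set 5.35 ln(C/274) = 2.27, so ln(C/274) = 2.27/5.35 = 0.42430.
Then C/274 = e^0.42430 = 1.52852, giving C = 274 × 1.52852 = 418.81 ppm.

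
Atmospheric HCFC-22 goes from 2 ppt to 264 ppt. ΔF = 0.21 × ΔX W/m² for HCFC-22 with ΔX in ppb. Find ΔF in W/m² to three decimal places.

HCFC-22: Δ = 264 − 2 = 262 ppt = 0.262 ppb; ΔF = 0.21 × 0.262 = 0.0550 W/m².

ΔF = 0.055 W/m²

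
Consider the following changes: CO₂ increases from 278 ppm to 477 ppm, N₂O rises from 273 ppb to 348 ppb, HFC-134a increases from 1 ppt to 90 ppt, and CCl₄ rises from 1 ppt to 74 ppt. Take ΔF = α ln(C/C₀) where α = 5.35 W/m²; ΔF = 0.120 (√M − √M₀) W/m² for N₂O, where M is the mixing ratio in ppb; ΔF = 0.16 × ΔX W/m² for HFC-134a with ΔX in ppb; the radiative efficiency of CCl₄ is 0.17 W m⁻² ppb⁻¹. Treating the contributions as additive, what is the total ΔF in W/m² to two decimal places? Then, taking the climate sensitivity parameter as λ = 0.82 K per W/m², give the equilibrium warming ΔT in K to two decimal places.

CO₂: 5.35 × ln(477/278) = 5.35 × ln(1.71583) = 5.35 × 0.53990 = 2.8885 W/m².
N₂O: 0.120 × (√348 − √273) = 0.120 × (18.6548 − 16.5227) = 0.120 × 2.1321 = 0.2559 W/m².
HFC-134a: Δ = 90 − 1 = 89 ppt = 0.089 ppb; ΔF = 0.16 × 0.089 = 0.0142 W/m².
CCl₄: Δ = 74 − 1 = 73 ppt = 0.073 ppb; ΔF = 0.17 × 0.073 = 0.0124 W/m².
Total ΔF = 2.8885 + 0.2559 + 0.0142 + 0.0124 = 3.1710 W/m².
ΔT = λ ΔF = 0.82 × 3.17 = 2.5994 K.

ΔF = 3.17 W/m²; ΔT = 2.60 K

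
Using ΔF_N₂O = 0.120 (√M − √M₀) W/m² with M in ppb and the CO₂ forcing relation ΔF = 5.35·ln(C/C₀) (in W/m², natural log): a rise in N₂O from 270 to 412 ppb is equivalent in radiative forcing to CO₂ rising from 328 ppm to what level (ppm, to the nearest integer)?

C ≈ 358 ppm

N₂O forcing: 0.120 × (√412 − √270) = 0.120 × (20.2978 − 16.4317) = 0.120 × 3.8661 = 0.46393 W/m².
Set 5.35 ln(C/328) = 0.46393: ln(C/328) = 0.46393/5.35 = 0.08672, so C = 328 × e^0.08672 = 328 × 1.09059 = 357.71 ppm.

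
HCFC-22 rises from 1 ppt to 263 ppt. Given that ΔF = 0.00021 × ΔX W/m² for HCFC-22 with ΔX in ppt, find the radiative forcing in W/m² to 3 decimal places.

ΔF = 0.055 W/m²

HCFC-22: ΔF = 0.00021 × (263 − 1) = 0.00021 × 262 = 0.0550 W/m².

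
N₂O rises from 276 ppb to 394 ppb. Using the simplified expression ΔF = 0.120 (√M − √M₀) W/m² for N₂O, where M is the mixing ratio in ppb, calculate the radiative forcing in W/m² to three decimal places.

N₂O: 0.120 × (√394 − √276) = 0.120 × (19.8494 − 16.6132) = 0.120 × 3.2362 = 0.3883 W/m².

ΔF = 0.388 W/m²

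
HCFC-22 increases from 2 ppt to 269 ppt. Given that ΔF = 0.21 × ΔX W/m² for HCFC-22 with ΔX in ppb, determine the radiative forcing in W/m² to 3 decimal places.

ΔF = 0.056 W/m²

HCFC-22: Δ = 269 − 2 = 267 ppt = 0.267 ppb; ΔF = 0.21 × 0.267 = 0.0561 W/m².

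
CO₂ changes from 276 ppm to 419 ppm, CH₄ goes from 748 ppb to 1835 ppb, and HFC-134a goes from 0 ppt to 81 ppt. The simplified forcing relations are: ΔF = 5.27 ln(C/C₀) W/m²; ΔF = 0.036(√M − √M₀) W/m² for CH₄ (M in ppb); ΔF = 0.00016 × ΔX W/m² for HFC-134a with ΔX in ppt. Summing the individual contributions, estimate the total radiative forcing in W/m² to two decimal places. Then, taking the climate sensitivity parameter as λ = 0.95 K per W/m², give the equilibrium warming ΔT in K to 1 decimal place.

ΔF = 2.77 W/m²; ΔT = 2.6 K

CO₂: 5.27 × ln(419/276) = 5.27 × ln(1.51812) = 5.27 × 0.41747 = 2.2001 W/m².
CH₄: 0.036 × (√1835 − √748) = 0.036 × (42.8369 − 27.3496) = 0.036 × 15.4873 = 0.5575 W/m².
HFC-134a: ΔF = 0.00016 × (81 − 0) = 0.00016 × 81 = 0.0130 W/m².
Total ΔF = 2.2001 + 0.5575 + 0.0130 = 2.7706 W/m².
ΔT = λ ΔF = 0.95 × 2.77 = 2.6315 K.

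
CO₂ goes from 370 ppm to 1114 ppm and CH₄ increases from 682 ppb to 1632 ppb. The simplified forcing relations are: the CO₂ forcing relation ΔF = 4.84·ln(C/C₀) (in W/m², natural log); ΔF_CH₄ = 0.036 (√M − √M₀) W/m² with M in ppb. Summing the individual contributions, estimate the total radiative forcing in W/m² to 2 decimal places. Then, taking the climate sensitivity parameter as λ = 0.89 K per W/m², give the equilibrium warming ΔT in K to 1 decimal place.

CO₂: 4.84 × ln(1114/370) = 4.84 × ln(3.01081) = 4.84 × 1.10221 = 5.3347 W/m².
CH₄: 0.036 × (√1632 − √682) = 0.036 × (40.3980 − 26.1151) = 0.036 × 14.2829 = 0.5142 W/m².
Total ΔF = 5.3347 + 0.5142 = 5.8489 W/m².
ΔT = λ ΔF = 0.89 × 5.85 = 5.2065 K.

ΔF = 5.85 W/m²; ΔT = 5.2 K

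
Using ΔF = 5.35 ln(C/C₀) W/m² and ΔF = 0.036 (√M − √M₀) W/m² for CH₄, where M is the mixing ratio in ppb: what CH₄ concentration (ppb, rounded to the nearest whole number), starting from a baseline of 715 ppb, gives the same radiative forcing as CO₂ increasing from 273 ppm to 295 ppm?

M ≈ 1464 ppb

CO₂ forcing: 5.35 × ln(295/273) = 5.35 × 0.077504 = 0.41465 W/m².
Set 0.036(√M − √715) = 0.41465: √M = 0.41465/0.036 + √715 = 11.5181 + 26.7395 = 38.2576.
M = (38.2576)² = 1463.64 ppb.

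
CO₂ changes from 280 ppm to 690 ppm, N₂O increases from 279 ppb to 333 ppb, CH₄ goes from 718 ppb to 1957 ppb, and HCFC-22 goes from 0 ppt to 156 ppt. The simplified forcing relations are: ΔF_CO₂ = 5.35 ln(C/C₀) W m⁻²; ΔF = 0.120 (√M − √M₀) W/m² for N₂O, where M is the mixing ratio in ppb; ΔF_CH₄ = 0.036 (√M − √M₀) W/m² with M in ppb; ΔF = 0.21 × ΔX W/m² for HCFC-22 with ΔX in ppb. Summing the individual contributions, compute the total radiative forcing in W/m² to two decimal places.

ΔF = 5.67 W/m²

CO₂: 5.35 × ln(690/280) = 5.35 × ln(2.46429) = 5.35 × 0.90190 = 4.8252 W/m².
N₂O: 0.120 × (√333 − √279) = 0.120 × (18.2483 − 16.7033) = 0.120 × 1.5450 = 0.1854 W/m².
CH₄: 0.036 × (√1957 − √718) = 0.036 × (44.2380 − 26.7955) = 0.036 × 17.4425 = 0.6279 W/m².
HCFC-22: Δ = 156 − 0 = 156 ppt = 0.156 ppb; ΔF = 0.21 × 0.156 = 0.0328 W/m².
Total ΔF = 4.8252 + 0.1854 + 0.6279 + 0.0328 = 5.6713 W/m².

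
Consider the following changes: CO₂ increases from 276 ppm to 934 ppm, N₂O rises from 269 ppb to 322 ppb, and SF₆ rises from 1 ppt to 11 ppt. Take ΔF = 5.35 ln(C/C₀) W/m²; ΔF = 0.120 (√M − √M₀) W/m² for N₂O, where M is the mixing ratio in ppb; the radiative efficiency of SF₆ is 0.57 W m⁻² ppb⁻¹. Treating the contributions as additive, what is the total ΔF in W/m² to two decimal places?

ΔF = 6.71 W/m²

CO₂: 5.35 × ln(934/276) = 5.35 × ln(3.38406) = 5.35 × 1.21908 = 6.5221 W/m².
N₂O: 0.120 × (√322 − √269) = 0.120 × (17.9444 − 16.4012) = 0.120 × 1.5432 = 0.1852 W/m².
SF₆: Δ = 11 − 1 = 10 ppt = 0.010 ppb; ΔF = 0.57 × 0.010 = 0.0057 W/m².
Total ΔF = 6.5221 + 0.1852 + 0.0057 = 6.7130 W/m².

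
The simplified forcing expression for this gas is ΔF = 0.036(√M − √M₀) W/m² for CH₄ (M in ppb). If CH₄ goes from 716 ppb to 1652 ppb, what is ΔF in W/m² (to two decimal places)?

ΔF = 0.50 W/m²

CH₄: 0.036 × (√1652 − √716) = 0.036 × (40.6448 − 26.7582) = 0.036 × 13.8866 = 0.4999 W/m².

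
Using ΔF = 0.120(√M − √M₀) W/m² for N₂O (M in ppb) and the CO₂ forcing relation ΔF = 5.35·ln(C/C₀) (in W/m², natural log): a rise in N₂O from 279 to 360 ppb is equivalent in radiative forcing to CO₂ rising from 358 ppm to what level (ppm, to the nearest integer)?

C ≈ 377 ppm

N₂O forcing: 0.120 × (√360 − √279) = 0.120 × (18.9737 − 16.7033) = 0.120 × 2.2704 = 0.27245 W/m².
Set 5.35 ln(C/358) = 0.27245: ln(C/358) = 0.27245/5.35 = 0.05093, so C = 358 × e^0.05093 = 358 × 1.05225 = 376.71 ppm.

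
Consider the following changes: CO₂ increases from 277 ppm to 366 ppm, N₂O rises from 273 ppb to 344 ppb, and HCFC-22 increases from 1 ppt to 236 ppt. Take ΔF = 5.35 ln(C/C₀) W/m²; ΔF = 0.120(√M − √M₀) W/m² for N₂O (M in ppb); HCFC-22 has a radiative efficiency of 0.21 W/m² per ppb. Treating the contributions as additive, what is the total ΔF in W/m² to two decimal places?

CO₂: 5.35 × ln(366/277) = 5.35 × ln(1.32130) = 5.35 × 0.27862 = 1.4906 W/m².
N₂O: 0.120 × (√344 − √273) = 0.120 × (18.5472 − 16.5227) = 0.120 × 2.0245 = 0.2429 W/m².
HCFC-22: Δ = 236 − 1 = 235 ppt = 0.235 ppb; ΔF = 0.21 × 0.235 = 0.0494 W/m².
Total ΔF = 1.4906 + 0.2429 + 0.0494 = 1.7829 W/m².

ΔF = 1.78 W/m²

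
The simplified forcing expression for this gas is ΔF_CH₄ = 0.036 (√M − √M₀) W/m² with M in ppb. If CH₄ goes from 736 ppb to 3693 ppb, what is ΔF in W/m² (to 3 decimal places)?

ΔF = 1.211 W/m²

CH₄: 0.036 × (√3693 − √736) = 0.036 × (60.7701 − 27.1293) = 0.036 × 33.6408 = 1.2111 W/m².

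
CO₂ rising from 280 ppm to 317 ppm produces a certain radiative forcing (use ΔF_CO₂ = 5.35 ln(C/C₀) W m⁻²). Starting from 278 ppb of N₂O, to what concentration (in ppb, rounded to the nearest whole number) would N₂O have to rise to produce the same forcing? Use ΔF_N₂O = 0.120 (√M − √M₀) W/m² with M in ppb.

M ≈ 493 ppb

CO₂ forcing: 5.35 × ln(317/280) = 5.35 × 0.124112 = 0.66400 W/m².
Set 0.120(√M − √278) = 0.66400: √M = 0.66400/0.120 + √278 = 5.5333 + 16.6733 = 22.2066.
M = (22.2066)² = 493.13 ppb.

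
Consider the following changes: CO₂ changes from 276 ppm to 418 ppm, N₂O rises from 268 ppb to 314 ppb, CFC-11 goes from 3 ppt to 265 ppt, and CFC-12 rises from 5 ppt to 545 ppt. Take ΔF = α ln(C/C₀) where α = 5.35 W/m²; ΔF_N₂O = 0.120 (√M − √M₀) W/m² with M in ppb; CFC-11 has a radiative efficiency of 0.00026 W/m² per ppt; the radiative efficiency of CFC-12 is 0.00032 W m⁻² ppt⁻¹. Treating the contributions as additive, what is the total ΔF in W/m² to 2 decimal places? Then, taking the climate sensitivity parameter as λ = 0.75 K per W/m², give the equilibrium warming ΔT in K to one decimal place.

ΔF = 2.62 W/m²; ΔT = 2.0 K

CO₂: 5.35 × ln(418/276) = 5.35 × ln(1.51449) = 5.35 × 0.41508 = 2.2207 W/m².
N₂O: 0.120 × (√314 − √268) = 0.120 × (17.7200 − 16.3707) = 0.120 × 1.3493 = 0.1619 W/m².
CFC-11: ΔF = 0.00026 × (265 − 3) = 0.00026 × 262 = 0.0681 W/m².
CFC-12: ΔF = 0.00032 × (545 − 5) = 0.00032 × 540 = 0.1728 W/m².
Total ΔF = 2.2207 + 0.1619 + 0.0681 + 0.1728 = 2.6235 W/m².
ΔT = λ ΔF = 0.75 × 2.62 = 1.9650 K.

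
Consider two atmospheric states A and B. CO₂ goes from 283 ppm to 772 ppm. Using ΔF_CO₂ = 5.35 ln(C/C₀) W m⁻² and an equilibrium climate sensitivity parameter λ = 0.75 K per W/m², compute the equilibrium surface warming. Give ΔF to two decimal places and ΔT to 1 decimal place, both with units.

CO₂: 5.35 × ln(772/283) = 5.35 × ln(2.72792) = 5.35 × 1.00354 = 5.3689 W/m².
ΔT = λ ΔF = 0.75 × 5.37 = 4.0275 K.

ΔF = 5.37 W/m²; ΔT = 4.0 K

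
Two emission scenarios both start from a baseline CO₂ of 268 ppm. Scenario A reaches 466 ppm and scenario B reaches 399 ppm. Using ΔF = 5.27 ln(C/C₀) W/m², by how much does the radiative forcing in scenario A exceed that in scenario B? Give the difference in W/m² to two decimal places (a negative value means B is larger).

ΔF_A = 5.27 ln(466/268) = 5.27 × 0.55320 = 2.9154 W/m².
ΔF_B = 5.27 ln(399/268) = 5.27 × 0.39797 = 2.0973 W/m².
Difference: 2.9154 − 2.0973 = 0.8181 W/m².

ΔF_A − ΔF_B = 0.82 W/m²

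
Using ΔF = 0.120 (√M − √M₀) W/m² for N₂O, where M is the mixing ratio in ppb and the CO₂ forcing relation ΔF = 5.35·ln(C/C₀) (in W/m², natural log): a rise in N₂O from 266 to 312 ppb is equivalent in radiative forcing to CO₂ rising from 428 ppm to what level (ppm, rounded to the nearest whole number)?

N₂O forcing: 0.120 × (√312 − √266) = 0.120 × (17.6635 − 16.3095) = 0.120 × 1.3540 = 0.16248 W/m².
Set 5.35 ln(C/428) = 0.16248: ln(C/428) = 0.16248/5.35 = 0.03037, so C = 428 × e^0.03037 = 428 × 1.03084 = 441.20 ppm.

C ≈ 441 ppm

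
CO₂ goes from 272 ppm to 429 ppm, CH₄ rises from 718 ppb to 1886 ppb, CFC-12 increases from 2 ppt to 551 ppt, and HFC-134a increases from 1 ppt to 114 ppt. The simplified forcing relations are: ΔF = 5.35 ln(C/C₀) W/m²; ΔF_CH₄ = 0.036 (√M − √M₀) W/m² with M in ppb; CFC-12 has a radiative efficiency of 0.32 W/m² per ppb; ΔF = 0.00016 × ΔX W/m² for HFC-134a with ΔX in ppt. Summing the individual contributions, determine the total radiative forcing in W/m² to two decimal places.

CO₂: 5.35 × ln(429/272) = 5.35 × ln(1.57721) = 5.35 × 0.45566 = 2.4378 W/m².
CH₄: 0.036 × (√1886 − √718) = 0.036 × (43.4281 − 26.7955) = 0.036 × 16.6326 = 0.5988 W/m².
CFC-12: Δ = 551 − 2 = 549 ppt = 0.549 ppb; ΔF = 0.32 × 0.549 = 0.1757 W/m².
HFC-134a: ΔF = 0.00016 × (114 − 1) = 0.00016 × 113 = 0.0181 W/m².
Total ΔF = 2.4378 + 0.5988 + 0.1757 + 0.0181 = 3.2304 W/m².

ΔF = 3.23 W/m²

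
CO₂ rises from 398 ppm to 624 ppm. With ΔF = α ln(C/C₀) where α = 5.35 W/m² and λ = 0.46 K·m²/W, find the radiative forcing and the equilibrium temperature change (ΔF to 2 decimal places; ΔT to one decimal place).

CO₂: 5.35 × ln(624/398) = 5.35 × ln(1.56784) = 5.35 × 0.44970 = 2.4059 W/m².
ΔT = λ ΔF = 0.46 × 2.41 = 1.1086 K.

ΔF = 2.41 W/m²; ΔT = 1.1 K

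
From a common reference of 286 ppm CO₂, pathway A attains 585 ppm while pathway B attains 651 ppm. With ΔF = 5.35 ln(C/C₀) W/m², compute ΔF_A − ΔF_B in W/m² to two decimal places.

ΔF_A − ΔF_B = -0.57 W/m²

ΔF_A = 5.35 ln(585/286) = 5.35 × 0.71562 = 3.8286 W/m².
ΔF_B = 5.35 ln(651/286) = 5.35 × 0.82252 = 4.4005 W/m².
Difference: 3.8286 − 4.4005 = -0.5719 W/m².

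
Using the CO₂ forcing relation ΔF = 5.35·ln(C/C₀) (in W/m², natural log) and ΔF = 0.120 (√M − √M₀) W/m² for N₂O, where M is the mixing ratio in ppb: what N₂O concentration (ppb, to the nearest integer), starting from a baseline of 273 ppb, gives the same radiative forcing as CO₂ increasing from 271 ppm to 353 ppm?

CO₂ forcing: 5.35 × ln(353/271) = 5.35 × 0.264349 = 1.41427 W/m².
Set 0.120(√M − √273) = 1.41427: √M = 1.41427/0.120 + √273 = 11.7856 + 16.5227 = 28.3083.
M = (28.3083)² = 801.36 ppb.

M ≈ 801 ppb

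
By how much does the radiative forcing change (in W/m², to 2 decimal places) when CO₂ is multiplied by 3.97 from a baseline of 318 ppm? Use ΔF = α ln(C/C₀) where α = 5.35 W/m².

ΔF = 7.38 W/m²

Because the forcing depends only on the ratio C/C₀, the initial concentration does not enter.
ΔF = 5.35 × ln(3.97) = 5.35 × 1.37877 = 7.3764 W/m².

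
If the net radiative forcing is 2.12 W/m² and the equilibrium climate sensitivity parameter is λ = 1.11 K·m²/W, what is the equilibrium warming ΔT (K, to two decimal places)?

ΔT = λ ΔF = 1.11 × 2.12 = 2.3532 K.

ΔT = 2.35 K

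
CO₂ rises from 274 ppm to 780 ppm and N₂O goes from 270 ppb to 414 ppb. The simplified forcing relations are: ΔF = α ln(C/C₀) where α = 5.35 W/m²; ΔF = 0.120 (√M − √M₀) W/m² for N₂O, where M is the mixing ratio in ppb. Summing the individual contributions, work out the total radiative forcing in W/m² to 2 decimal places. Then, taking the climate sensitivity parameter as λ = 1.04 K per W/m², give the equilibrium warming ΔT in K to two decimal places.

ΔF = 6.07 W/m²; ΔT = 6.31 K

CO₂: 5.35 × ln(780/274) = 5.35 × ln(2.84672) = 5.35 × 1.04617 = 5.5970 W/m².
N₂O: 0.120 × (√414 − √270) = 0.120 × (20.3470 − 16.4317) = 0.120 × 3.9153 = 0.4698 W/m².
Total ΔF = 5.5970 + 0.4698 = 6.0668 W/m².
ΔT = λ ΔF = 1.04 × 6.07 = 6.3128 K.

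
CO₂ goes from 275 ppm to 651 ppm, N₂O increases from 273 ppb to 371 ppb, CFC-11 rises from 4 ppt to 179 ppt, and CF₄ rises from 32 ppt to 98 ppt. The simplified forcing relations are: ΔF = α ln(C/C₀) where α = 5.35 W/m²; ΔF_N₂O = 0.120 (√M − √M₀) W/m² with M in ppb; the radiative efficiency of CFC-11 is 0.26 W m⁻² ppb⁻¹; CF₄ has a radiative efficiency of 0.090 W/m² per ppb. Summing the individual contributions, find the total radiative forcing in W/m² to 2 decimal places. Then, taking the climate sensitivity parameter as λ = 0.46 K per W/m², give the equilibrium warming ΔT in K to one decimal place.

CO₂: 5.35 × ln(651/275) = 5.35 × ln(2.36727) = 5.35 × 0.86174 = 4.6103 W/m².
N₂O: 0.120 × (√371 − √273) = 0.120 × (19.2614 − 16.5227) = 0.120 × 2.7387 = 0.3286 W/m².
CFC-11: Δ = 179 − 4 = 175 ppt = 0.175 ppb; ΔF = 0.26 × 0.175 = 0.0455 W/m².
CF₄: Δ = 98 − 32 = 66 ppt = 0.066 ppb; ΔF = 0.090 × 0.066 = 0.0059 W/m².
Total ΔF = 4.6103 + 0.3286 + 0.0455 + 0.0059 = 4.9903 W/m².
ΔT = λ ΔF = 0.46 × 4.99 = 2.2954 K.

ΔF = 4.99 W/m²; ΔT = 2.3 K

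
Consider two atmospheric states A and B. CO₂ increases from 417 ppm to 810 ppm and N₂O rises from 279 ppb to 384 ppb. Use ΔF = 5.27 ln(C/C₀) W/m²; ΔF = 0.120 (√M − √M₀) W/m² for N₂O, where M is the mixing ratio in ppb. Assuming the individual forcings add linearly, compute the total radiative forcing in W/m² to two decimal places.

ΔF = 3.85 W/m²

CO₂: 5.27 × ln(810/417) = 5.27 × ln(1.94245) = 5.27 × 0.66395 = 3.4990 W/m².
N₂O: 0.120 × (√384 − √279) = 0.120 × (19.5959 − 16.7033) = 0.120 × 2.8926 = 0.3471 W/m².
Total ΔF = 3.4990 + 0.3471 = 3.8461 W/m².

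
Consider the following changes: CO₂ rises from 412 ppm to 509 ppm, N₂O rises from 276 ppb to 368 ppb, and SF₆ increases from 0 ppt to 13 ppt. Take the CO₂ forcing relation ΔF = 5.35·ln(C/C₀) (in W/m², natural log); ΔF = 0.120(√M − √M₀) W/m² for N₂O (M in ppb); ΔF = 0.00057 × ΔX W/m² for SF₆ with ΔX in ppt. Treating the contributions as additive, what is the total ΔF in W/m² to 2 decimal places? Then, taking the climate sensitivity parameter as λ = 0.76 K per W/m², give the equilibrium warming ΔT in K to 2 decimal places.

CO₂: 5.35 × ln(509/412) = 5.35 × ln(1.23544) = 5.35 × 0.21143 = 1.1312 W/m².
N₂O: 0.120 × (√368 − √276) = 0.120 × (19.1833 − 16.6132) = 0.120 × 2.5701 = 0.3084 W/m².
SF₆: ΔF = 0.00057 × (13 − 0) = 0.00057 × 13 = 0.0074 W/m².
Total ΔF = 1.1312 + 0.3084 + 0.0074 = 1.4470 W/m².
ΔT = λ ΔF = 0.76 × 1.45 = 1.1020 K.

ΔF = 1.45 W/m²; ΔT = 1.10 K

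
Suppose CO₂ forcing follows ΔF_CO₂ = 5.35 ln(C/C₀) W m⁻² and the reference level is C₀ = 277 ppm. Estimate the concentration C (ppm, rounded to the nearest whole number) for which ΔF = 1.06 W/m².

Set 5.35 ln(C/277) = 1.06, so ln(C/277) = 1.06/5.35 = 0.19813.
Then C/277 = e^0.19813 = 1.21912, giving C = 277 × 1.21912 = 337.70 ppm.

C ≈ 338 ppm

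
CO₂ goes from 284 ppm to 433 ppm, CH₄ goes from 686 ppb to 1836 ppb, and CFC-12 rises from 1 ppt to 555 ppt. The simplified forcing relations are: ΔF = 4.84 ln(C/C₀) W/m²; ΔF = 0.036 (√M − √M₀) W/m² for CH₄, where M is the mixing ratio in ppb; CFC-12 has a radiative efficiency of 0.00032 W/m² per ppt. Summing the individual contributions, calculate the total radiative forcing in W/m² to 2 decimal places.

CO₂: 4.84 × ln(433/284) = 4.84 × ln(1.52465) = 4.84 × 0.42176 = 2.0413 W/m².
CH₄: 0.036 × (√1836 − √686) = 0.036 × (42.8486 − 26.1916) = 0.036 × 16.6570 = 0.5997 W/m².
CFC-12: ΔF = 0.00032 × (555 − 1) = 0.00032 × 554 = 0.1773 W/m².
Total ΔF = 2.0413 + 0.5997 + 0.1773 = 2.8183 W/m².

ΔF = 2.82 W/m²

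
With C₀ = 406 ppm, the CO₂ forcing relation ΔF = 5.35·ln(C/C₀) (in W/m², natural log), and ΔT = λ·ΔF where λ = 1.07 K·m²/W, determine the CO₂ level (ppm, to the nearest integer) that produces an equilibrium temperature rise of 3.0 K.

C ≈ 686 ppm

Required forcing: ΔF = ΔT/λ = 3.0/1.07 = 2.8037 W/m².
Then ln(C/406) = ΔF/5.35 = 2.8037/5.35 = 0.52406.
So C = 406 × e^0.52406 = 406 × 1.68887 = 685.68 ppm.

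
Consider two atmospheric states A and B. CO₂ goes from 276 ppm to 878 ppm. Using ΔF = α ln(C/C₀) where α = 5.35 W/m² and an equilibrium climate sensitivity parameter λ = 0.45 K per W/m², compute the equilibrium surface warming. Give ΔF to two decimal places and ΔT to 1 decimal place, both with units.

ΔF = 6.19 W/m²; ΔT = 2.8 K

CO₂: 5.35 × ln(878/276) = 5.35 × ln(3.18116) = 5.35 × 1.15725 = 6.1913 W/m².
ΔT = λ ΔF = 0.45 × 6.19 = 2.7855 K.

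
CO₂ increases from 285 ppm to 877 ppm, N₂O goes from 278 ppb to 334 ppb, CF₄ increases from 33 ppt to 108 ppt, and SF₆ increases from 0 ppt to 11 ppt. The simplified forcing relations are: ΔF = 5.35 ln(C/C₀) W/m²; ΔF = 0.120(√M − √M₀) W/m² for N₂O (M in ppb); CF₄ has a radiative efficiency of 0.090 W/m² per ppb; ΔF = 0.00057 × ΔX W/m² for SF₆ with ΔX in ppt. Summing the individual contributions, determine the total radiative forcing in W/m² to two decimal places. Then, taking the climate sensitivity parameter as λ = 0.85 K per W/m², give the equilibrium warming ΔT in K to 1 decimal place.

ΔF = 6.22 W/m²; ΔT = 5.3 K

CO₂: 5.35 × ln(877/285) = 5.35 × ln(3.07719) = 5.35 × 1.12402 = 6.0135 W/m².
N₂O: 0.120 × (√334 − √278) = 0.120 × (18.2757 − 16.6733) = 0.120 × 1.6024 = 0.1923 W/m².
CF₄: Δ = 108 − 33 = 75 ppt = 0.075 ppb; ΔF = 0.090 × 0.075 = 0.0068 W/m².
SF₆: ΔF = 0.00057 × (11 − 0) = 0.00057 × 11 = 0.0063 W/m².
Total ΔF = 6.0135 + 0.1923 + 0.0068 + 0.0063 = 6.2189 W/m².
ΔT = λ ΔF = 0.85 × 6.22 = 5.2870 K.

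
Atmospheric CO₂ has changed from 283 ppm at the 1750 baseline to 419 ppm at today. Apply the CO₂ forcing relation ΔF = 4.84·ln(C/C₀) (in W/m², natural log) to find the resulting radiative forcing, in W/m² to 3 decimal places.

ΔF = 1.899 W/m²

CO₂: 4.84 × ln(419/283) = 4.84 × ln(1.48057) = 4.84 × 0.39243 = 1.8994 W/m².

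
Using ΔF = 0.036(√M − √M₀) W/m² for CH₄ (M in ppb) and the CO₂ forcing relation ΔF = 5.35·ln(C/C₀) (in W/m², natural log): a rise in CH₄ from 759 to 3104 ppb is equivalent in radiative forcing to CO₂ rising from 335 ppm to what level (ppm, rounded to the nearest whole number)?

CH₄ forcing: 0.036 × (√3104 − √759) = 0.036 × (55.7136 − 27.5500) = 0.036 × 28.1636 = 1.01389 W/m².
Set 5.35 ln(C/335) = 1.01389: ln(C/335) = 1.01389/5.35 = 0.18951, so C = 335 × e^0.18951 = 335 × 1.20866 = 404.90 ppm.

C ≈ 405 ppm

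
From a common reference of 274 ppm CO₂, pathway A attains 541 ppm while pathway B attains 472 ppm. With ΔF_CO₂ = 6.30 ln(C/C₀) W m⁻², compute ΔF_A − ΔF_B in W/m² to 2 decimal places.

ΔF_A = 6.30 ln(541/274) = 6.30 × 0.68029 = 4.2858 W/m².
ΔF_B = 6.30 ln(472/274) = 6.30 × 0.54385 = 3.4263 W/m².
Difference: 4.2858 − 3.4263 = 0.8595 W/m².

ΔF_A − ΔF_B = 0.86 W/m²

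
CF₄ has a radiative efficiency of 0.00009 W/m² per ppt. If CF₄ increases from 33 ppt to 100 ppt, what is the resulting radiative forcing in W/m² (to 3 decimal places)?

ΔF = 0.006 W/m²

CF₄: ΔF = 0.00009 × (100 − 33) = 0.00009 × 67 = 0.0060 W/m².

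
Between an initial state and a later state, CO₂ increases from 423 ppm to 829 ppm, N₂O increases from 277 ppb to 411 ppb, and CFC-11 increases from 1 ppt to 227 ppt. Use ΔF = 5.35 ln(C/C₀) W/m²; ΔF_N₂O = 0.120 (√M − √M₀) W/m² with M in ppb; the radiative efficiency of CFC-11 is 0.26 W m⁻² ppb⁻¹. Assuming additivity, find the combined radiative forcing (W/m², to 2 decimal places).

ΔF = 4.09 W/m²

CO₂: 5.35 × ln(829/423) = 5.35 × ln(1.95981) = 5.35 × 0.67285 = 3.5997 W/m².
N₂O: 0.120 × (√411 − √277) = 0.120 × (20.2731 − 16.6433) = 0.120 × 3.6298 = 0.4356 W/m².
CFC-11: Δ = 227 − 1 = 226 ppt = 0.226 ppb; ΔF = 0.26 × 0.226 = 0.0588 W/m².
Total ΔF = 3.5997 + 0.4356 + 0.0588 = 4.0941 W/m².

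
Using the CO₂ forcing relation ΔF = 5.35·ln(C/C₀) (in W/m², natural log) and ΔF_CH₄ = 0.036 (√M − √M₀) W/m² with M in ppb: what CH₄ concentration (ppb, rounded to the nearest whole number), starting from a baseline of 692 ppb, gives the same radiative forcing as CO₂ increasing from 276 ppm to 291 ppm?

CO₂ forcing: 5.35 × ln(291/276) = 5.35 × 0.052922 = 0.28313 W/m².
Set 0.036(√M − √692) = 0.28313: √M = 0.28313/0.036 + √692 = 7.8647 + 26.3059 = 34.1706.
M = (34.1706)² = 1167.63 ppb.

M ≈ 1168 ppb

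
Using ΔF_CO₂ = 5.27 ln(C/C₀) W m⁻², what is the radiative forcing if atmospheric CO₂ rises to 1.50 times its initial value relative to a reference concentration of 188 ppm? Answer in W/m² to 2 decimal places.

Because the forcing depends only on the ratio C/C₀, the initial concentration does not enter.
ΔF = 5.27 × ln(1.50) = 5.27 × 0.40547 = 2.1368 W/m².

ΔF = 2.14 W/m²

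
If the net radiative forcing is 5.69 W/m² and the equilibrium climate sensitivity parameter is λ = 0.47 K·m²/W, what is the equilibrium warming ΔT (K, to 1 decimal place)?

ΔT = 2.7 K

ΔT = λ ΔF = 0.47 × 5.69 = 2.6743 K.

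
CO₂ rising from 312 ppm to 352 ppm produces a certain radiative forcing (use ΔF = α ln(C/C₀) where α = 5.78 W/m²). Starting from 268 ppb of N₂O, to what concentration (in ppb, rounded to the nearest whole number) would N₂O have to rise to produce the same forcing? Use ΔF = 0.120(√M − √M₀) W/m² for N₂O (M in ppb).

M ≈ 492 ppb

CO₂ forcing: 5.78 × ln(352/312) = 5.78 × 0.120628 = 0.69723 W/m².
Set 0.120(√M − √268) = 0.69723: √M = 0.69723/0.120 + √268 = 5.8103 + 16.3707 = 22.1810.
M = (22.1810)² = 492.00 ppb.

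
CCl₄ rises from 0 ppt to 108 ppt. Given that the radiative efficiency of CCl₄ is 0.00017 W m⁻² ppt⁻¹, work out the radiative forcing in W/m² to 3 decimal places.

ΔF = 0.018 W/m²

CCl₄: ΔF = 0.00017 × (108 − 0) = 0.00017 × 108 = 0.0184 W/m².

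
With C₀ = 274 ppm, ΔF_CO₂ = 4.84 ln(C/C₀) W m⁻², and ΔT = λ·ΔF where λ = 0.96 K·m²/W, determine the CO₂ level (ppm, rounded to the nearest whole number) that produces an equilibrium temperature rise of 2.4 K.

C ≈ 459 ppm

Required forcing: ΔF = ΔT/λ = 2.4/0.96 = 2.5000 W/m².
Then ln(C/274) = ΔF/4.84 = 2.5000/4.84 = 0.51653.
So C = 274 × e^0.51653 = 274 × 1.67620 = 459.28 ppm.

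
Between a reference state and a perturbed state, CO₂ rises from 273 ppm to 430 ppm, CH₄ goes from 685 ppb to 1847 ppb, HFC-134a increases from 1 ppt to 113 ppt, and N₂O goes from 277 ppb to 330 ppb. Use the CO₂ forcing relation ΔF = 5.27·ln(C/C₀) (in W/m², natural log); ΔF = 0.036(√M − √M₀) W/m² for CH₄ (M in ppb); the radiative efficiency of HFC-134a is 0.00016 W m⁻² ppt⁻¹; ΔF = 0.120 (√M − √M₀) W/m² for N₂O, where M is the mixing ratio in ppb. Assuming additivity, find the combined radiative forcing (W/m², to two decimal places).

CO₂: 5.27 × ln(430/273) = 5.27 × ln(1.57509) = 5.27 × 0.45431 = 2.3942 W/m².
CH₄: 0.036 × (√1847 − √685) = 0.036 × (42.9767 − 26.1725) = 0.036 × 16.8042 = 0.6050 W/m².
HFC-134a: ΔF = 0.00016 × (113 − 1) = 0.00016 × 112 = 0.0179 W/m².
N₂O: 0.120 × (√330 − √277) = 0.120 × (18.1659 − 16.6433) = 0.120 × 1.5226 = 0.1827 W/m².
Total ΔF = 2.3942 + 0.6050 + 0.0179 + 0.1827 = 3.1998 W/m².

ΔF = 3.20 W/m²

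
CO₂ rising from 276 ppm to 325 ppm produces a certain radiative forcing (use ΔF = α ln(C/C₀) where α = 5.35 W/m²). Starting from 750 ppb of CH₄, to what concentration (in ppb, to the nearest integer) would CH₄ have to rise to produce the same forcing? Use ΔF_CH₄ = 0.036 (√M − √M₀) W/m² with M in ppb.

M ≈ 2670 ppb

CO₂ forcing: 5.35 × ln(325/276) = 5.35 × 0.163424 = 0.87432 W/m².
Set 0.036(√M − √750) = 0.87432: √M = 0.87432/0.036 + √750 = 24.2867 + 27.3861 = 51.6728.
M = (51.6728)² = 2670.08 ppb.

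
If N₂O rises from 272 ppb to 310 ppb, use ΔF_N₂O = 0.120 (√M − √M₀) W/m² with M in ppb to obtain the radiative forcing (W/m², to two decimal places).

ΔF = 0.13 W/m²

N₂O: 0.120 × (√310 − √272) = 0.120 × (17.6068 − 16.4924) = 0.120 × 1.1144 = 0.1337 W/m².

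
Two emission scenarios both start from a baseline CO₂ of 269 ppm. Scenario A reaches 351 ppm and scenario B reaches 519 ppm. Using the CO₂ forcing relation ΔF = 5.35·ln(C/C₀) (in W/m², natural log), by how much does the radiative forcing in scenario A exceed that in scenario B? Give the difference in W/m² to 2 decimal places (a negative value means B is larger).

ΔF_A − ΔF_B = -2.09 W/m²

ΔF_A = 5.35 ln(351/269) = 5.35 × 0.26607 = 1.4235 W/m².
ΔF_B = 5.35 ln(519/269) = 5.35 × 0.65719 = 3.5160 W/m².
Difference: 1.4235 − 3.5160 = -2.0925 W/m².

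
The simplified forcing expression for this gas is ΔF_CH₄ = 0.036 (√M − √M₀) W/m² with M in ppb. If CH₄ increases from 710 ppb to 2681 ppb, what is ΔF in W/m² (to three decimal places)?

CH₄: 0.036 × (√2681 − √710) = 0.036 × (51.7784 − 26.6458) = 0.036 × 25.1326 = 0.9048 W/m².

ΔF = 0.905 W/m²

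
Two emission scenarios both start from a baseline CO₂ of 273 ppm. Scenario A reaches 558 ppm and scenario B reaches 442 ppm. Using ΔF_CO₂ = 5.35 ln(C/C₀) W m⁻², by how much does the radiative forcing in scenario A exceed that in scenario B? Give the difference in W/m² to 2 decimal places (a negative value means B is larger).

ΔF_A − ΔF_B = 1.25 W/m²

ΔF_A = 5.35 ln(558/273) = 5.35 × 0.71489 = 3.8247 W/m².
ΔF_B = 5.35 ln(442/273) = 5.35 × 0.48184 = 2.5778 W/m².
Difference: 3.8247 − 2.5778 = 1.2469 W/m².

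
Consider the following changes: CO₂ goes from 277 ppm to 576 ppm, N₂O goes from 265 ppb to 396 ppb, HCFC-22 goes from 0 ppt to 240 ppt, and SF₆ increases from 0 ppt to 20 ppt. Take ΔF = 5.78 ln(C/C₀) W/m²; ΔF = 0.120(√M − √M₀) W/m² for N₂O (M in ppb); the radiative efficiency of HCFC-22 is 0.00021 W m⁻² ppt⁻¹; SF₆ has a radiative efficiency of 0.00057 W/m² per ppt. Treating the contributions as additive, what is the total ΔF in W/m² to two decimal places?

ΔF = 4.73 W/m²

CO₂: 5.78 × ln(576/277) = 5.78 × ln(2.07942) = 5.78 × 0.73209 = 4.2315 W/m².
N₂O: 0.120 × (√396 − √265) = 0.120 × (19.8997 − 16.2788) = 0.120 × 3.6209 = 0.4345 W/m².
HCFC-22: ΔF = 0.00021 × (240 − 0) = 0.00021 × 240 = 0.0504 W/m².
SF₆: ΔF = 0.00057 × (20 − 0) = 0.00057 × 20 = 0.0114 W/m².
Total ΔF = 4.2315 + 0.4345 + 0.0504 + 0.0114 = 4.7278 W/m².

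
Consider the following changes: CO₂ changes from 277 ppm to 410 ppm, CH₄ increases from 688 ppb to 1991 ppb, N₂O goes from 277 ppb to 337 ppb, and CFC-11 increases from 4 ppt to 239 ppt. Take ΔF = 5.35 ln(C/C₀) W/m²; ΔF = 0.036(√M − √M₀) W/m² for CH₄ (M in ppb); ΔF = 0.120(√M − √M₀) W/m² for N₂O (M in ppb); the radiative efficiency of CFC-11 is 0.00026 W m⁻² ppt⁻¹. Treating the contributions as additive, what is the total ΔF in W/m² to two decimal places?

ΔF = 3.03 W/m²

CO₂: 5.35 × ln(410/277) = 5.35 × ln(1.48014) = 5.35 × 0.39214 = 2.0979 W/m².
CH₄: 0.036 × (√1991 − √688) = 0.036 × (44.6206 − 26.2298) = 0.036 × 18.3908 = 0.6621 W/m².
N₂O: 0.120 × (√337 − √277) = 0.120 × (18.3576 − 16.6433) = 0.120 × 1.7143 = 0.2057 W/m².
CFC-11: ΔF = 0.00026 × (239 − 4) = 0.00026 × 235 = 0.0611 W/m².
Total ΔF = 2.0979 + 0.6621 + 0.2057 + 0.0611 = 3.0268 W/m².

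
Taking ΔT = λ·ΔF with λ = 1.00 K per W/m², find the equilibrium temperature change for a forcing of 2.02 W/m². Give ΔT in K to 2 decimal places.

ΔT = 2.02 K

ΔT = λ ΔF = 1.00 × 2.02 = 2.0200 K.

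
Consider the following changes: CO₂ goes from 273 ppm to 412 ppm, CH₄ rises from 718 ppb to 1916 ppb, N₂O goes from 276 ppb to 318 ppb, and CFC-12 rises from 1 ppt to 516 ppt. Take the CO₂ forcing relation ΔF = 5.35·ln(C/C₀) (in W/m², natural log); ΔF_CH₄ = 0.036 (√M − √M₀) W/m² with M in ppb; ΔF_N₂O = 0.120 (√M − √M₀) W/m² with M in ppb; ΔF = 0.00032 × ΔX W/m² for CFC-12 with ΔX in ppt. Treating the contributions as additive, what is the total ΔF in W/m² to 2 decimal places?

ΔF = 3.12 W/m²

CO₂: 5.35 × ln(412/273) = 5.35 × ln(1.50916) = 5.35 × 0.41155 = 2.2018 W/m².
CH₄: 0.036 × (√1916 − √718) = 0.036 × (43.7721 − 26.7955) = 0.036 × 16.9766 = 0.6112 W/m².
N₂O: 0.120 × (√318 − √276) = 0.120 × (17.8326 − 16.6132) = 0.120 × 1.2194 = 0.1463 W/m².
CFC-12: ΔF = 0.00032 × (516 − 1) = 0.00032 × 515 = 0.1648 W/m².
Total ΔF = 2.2018 + 0.6112 + 0.1463 + 0.1648 = 3.1241 W/m².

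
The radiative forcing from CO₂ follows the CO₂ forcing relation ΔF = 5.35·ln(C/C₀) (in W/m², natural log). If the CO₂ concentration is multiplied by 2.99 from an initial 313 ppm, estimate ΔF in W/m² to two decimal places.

ΔF = 5.35 × ln(2.99) = 5.35 × 1.09527 = 5.8597 W/m².

ΔF = 5.86 W/m²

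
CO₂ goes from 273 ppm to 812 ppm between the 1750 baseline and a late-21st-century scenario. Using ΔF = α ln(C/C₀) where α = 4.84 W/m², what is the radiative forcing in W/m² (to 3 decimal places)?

CO₂ absorption bands are partially saturated, so forcing scales with the logarithm of the concentration ratio.
CO₂: 4.84 × ln(812/273) = 4.84 × ln(2.97436) = 4.84 × 1.09003 = 5.2757 W/m².

ΔF = 5.276 W/m²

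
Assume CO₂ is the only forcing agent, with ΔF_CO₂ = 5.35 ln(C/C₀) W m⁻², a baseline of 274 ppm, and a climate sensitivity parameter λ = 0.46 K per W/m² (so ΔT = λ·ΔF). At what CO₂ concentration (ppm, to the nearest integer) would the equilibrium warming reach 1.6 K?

C ≈ 525 ppm

Required forcing: ΔF = ΔT/λ = 1.6/0.46 = 3.4783 W/m².
Then ln(C/274) = ΔF/5.35 = 3.4783/5.35 = 0.65015.
So C = 274 × e^0.65015 = 274 × 1.91583 = 524.94 ppm.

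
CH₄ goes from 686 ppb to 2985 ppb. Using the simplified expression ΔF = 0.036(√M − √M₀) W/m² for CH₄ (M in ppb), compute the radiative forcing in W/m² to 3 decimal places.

ΔF = 1.024 W/m²

CH₄: 0.036 × (√2985 − √686) = 0.036 × (54.6352 − 26.1916) = 0.036 × 28.4436 = 1.0240 W/m².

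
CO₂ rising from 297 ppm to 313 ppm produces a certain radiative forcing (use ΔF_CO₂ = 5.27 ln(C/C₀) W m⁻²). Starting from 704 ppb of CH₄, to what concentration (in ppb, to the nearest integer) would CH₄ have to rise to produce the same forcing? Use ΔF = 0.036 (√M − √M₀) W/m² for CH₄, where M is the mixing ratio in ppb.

M ≈ 1171 ppb

CO₂ forcing: 5.27 × ln(313/297) = 5.27 × 0.052471 = 0.27652 W/m².
Set 0.036(√M − √704) = 0.27652: √M = 0.27652/0.036 + √704 = 7.6811 + 26.5330 = 34.2141.
M = (34.2141)² = 1170.60 ppb.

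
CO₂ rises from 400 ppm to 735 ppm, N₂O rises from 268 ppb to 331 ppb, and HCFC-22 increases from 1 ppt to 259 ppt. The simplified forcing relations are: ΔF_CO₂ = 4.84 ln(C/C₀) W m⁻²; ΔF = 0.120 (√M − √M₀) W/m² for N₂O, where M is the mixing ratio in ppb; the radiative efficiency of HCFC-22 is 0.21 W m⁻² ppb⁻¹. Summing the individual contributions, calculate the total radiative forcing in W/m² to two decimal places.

CO₂: 4.84 × ln(735/400) = 4.84 × ln(1.83750) = 4.84 × 0.60841 = 2.9447 W/m².
N₂O: 0.120 × (√331 − √268) = 0.120 × (18.1934 − 16.3707) = 0.120 × 1.8227 = 0.2187 W/m².
HCFC-22: Δ = 259 − 1 = 258 ppt = 0.258 ppb; ΔF = 0.21 × 0.258 = 0.0542 W/m².
Total ΔF = 2.9447 + 0.2187 + 0.0542 = 3.2176 W/m².

ΔF = 3.22 W/m²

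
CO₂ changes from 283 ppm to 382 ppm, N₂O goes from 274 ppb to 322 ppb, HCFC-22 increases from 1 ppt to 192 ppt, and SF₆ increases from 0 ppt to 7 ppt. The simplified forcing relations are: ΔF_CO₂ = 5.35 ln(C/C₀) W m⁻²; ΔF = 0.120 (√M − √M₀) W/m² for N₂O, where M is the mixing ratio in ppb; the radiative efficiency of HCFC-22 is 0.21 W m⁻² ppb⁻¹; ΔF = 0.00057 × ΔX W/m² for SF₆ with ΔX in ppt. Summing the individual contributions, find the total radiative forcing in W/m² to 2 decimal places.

ΔF = 1.82 W/m²

CO₂: 5.35 × ln(382/283) = 5.35 × ln(1.34982) = 5.35 × 0.29997 = 1.6048 W/m².
N₂O: 0.120 × (√322 − √274) = 0.120 × (17.9444 − 16.5529) = 0.120 × 1.3915 = 0.1670 W/m².
HCFC-22: Δ = 192 − 1 = 191 ppt = 0.191 ppb; ΔF = 0.21 × 0.191 = 0.0401 W/m².
SF₆: ΔF = 0.00057 × (7 − 0) = 0.00057 × 7 = 0.0040 W/m².
Total ΔF = 1.6048 + 0.1670 + 0.0401 + 0.0040 = 1.8159 W/m².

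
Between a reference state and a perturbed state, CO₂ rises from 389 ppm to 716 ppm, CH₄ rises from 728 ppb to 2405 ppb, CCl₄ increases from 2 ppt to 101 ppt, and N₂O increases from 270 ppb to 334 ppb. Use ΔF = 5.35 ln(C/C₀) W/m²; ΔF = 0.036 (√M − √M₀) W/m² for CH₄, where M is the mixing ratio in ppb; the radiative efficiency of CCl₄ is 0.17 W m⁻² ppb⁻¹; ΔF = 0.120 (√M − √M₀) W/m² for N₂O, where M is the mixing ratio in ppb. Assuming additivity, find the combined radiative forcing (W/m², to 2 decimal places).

ΔF = 4.30 W/m²

CO₂: 5.35 × ln(716/389) = 5.35 × ln(1.84062) = 5.35 × 0.61010 = 3.2640 W/m².
CH₄: 0.036 × (√2405 − √728) = 0.036 × (49.0408 − 26.9815) = 0.036 × 22.0593 = 0.7941 W/m².
CCl₄: Δ = 101 − 2 = 99 ppt = 0.099 ppb; ΔF = 0.17 × 0.099 = 0.0168 W/m².
N₂O: 0.120 × (√334 − √270) = 0.120 × (18.2757 − 16.4317) = 0.120 × 1.8440 = 0.2213 W/m².
Total ΔF = 3.2640 + 0.7941 + 0.0168 + 0.2213 = 4.2962 W/m².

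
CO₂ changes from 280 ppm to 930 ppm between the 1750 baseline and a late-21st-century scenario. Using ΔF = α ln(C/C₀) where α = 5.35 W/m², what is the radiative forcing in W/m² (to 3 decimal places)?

ΔF = 6.422 W/m²

CO₂: 5.35 × ln(930/280) = 5.35 × ln(3.32143) = 5.35 × 1.20040 = 6.4221 W/m².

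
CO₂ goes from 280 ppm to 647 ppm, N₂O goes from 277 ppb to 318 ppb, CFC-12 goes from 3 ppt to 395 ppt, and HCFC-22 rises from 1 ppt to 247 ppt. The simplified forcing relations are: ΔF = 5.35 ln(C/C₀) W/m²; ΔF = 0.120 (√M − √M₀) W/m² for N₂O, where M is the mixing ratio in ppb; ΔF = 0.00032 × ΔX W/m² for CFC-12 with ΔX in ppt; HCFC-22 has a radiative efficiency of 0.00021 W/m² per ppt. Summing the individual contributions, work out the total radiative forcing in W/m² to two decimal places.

ΔF = 4.80 W/m²

CO₂: 5.35 × ln(647/280) = 5.35 × ln(2.31071) = 5.35 × 0.83755 = 4.4809 W/m².
N₂O: 0.120 × (√318 − √277) = 0.120 × (17.8326 − 16.6433) = 0.120 × 1.1893 = 0.1427 W/m².
CFC-12: ΔF = 0.00032 × (395 − 3) = 0.00032 × 392 = 0.1254 W/m².
HCFC-22: ΔF = 0.00021 × (247 − 1) = 0.00021 × 246 = 0.0517 W/m².
Total ΔF = 4.4809 + 0.1427 + 0.1254 + 0.0517 = 4.8007 W/m².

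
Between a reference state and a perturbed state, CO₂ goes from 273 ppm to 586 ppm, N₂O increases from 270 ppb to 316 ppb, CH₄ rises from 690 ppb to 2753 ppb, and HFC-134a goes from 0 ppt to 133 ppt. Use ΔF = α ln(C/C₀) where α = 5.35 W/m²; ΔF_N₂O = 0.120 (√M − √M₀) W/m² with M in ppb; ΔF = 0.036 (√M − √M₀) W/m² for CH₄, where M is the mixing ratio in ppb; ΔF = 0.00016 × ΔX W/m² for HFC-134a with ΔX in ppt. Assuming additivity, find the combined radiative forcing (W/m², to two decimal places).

CO₂: 5.35 × ln(586/273) = 5.35 × ln(2.14652) = 5.35 × 0.76385 = 4.0866 W/m².
N₂O: 0.120 × (√316 − √270) = 0.120 × (17.7764 − 16.4317) = 0.120 × 1.3447 = 0.1614 W/m².
CH₄: 0.036 × (√2753 − √690) = 0.036 × (52.4690 − 26.2679) = 0.036 × 26.2011 = 0.9432 W/m².
HFC-134a: ΔF = 0.00016 × (133 − 0) = 0.00016 × 133 = 0.0213 W/m².
Total ΔF = 4.0866 + 0.1614 + 0.9432 + 0.0213 = 5.2125 W/m².

ΔF = 5.21 W/m²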